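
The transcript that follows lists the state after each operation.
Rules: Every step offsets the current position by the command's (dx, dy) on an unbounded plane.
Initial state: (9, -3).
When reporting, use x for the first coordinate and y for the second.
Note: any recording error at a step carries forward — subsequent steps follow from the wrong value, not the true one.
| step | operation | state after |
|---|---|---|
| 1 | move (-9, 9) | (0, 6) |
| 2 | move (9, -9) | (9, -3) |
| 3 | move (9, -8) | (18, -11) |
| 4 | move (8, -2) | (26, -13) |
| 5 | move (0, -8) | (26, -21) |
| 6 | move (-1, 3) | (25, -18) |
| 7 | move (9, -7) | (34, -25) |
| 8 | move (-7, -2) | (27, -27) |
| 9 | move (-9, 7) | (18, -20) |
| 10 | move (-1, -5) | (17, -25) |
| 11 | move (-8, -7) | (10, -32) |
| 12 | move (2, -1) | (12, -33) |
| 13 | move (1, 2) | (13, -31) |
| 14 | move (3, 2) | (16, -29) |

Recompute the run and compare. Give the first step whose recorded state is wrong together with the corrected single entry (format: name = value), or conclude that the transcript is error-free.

step 1: x = 9 + (-9) = 0, y = -3 + (9) = 6 -> no discrepancy
step 2: x = 0 + (9) = 9, y = 6 + (-9) = -3 -> matches
step 3: x = 9 + (9) = 18, y = -3 + (-8) = -11 -> exactly as logged
step 4: x = 18 + (8) = 26, y = -11 + (-2) = -13 -> agrees with the transcript
step 5: x = 26 + (0) = 26, y = -13 + (-8) = -21 -> no discrepancy
step 6: x = 26 + (-1) = 25, y = -21 + (3) = -18 -> checks out
step 7: x = 25 + (9) = 34, y = -18 + (-7) = -25 -> consistent with the transcript
step 8: x = 34 + (-7) = 27, y = -25 + (-2) = -27 -> in agreement
step 9: x = 27 + (-9) = 18, y = -27 + (7) = -20 -> checks out
step 10: x = 18 + (-1) = 17, y = -20 + (-5) = -25 -> in agreement
step 11: x = 17 + (-8) = 9, y = -25 + (-7) = -32 -> this is not what the transcript shows
The audit stops at step 11: the recorded entry is wrong and should be x = 9.

step 11, x = 9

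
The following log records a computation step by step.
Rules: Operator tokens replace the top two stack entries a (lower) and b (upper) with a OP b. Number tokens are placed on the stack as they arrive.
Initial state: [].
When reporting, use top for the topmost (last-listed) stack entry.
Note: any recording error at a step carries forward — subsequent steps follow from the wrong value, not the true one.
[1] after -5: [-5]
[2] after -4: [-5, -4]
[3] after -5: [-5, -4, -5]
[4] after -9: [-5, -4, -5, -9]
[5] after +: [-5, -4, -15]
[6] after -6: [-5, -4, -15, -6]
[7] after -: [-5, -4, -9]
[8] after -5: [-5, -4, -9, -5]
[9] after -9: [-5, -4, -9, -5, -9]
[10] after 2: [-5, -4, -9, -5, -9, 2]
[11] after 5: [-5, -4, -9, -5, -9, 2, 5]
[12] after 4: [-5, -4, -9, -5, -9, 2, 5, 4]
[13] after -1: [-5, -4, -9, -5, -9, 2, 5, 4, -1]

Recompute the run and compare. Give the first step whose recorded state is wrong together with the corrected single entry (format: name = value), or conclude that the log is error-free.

step 5, top = -14

Step 1: push -5: top = -5 — confirmed correct.
Step 2: push -4: top = -4 — checks out.
Step 3: push -5: top = -5 — no discrepancy.
Step 4: push -9: top = -9 — confirmed correct.
Step 5: -5 + -9 = -14 — the log disagrees here.
The audit stops at step 5: the recorded entry is wrong and should be top = -14.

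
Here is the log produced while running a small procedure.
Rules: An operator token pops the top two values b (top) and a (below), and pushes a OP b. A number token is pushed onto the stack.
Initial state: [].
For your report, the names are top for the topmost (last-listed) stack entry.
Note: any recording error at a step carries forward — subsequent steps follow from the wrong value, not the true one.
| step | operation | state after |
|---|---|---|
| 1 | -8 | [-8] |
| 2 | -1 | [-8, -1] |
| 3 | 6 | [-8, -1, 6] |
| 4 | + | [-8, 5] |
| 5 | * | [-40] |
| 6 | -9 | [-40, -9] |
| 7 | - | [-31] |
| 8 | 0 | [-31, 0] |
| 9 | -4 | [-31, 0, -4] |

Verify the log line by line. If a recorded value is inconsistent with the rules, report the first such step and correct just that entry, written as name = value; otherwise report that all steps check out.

Step 1: push -8: top = -8 — consistent with the log.
Step 2: push -1: top = -1 — confirmed correct.
Step 3: push 6: top = 6 — no discrepancy.
Step 4: -1 + 6 = 5 — same as recorded.
Step 5: -8 * 5 = -40 — consistent with the log.
Step 6: push -9: top = -9 — verified.
Step 7: -40 - -9 = -31 — confirmed correct.
Step 8: push 0: top = 0 — in agreement.
Step 9: push -4: top = -4 — confirmed correct.
No step deviates from the rules.

no error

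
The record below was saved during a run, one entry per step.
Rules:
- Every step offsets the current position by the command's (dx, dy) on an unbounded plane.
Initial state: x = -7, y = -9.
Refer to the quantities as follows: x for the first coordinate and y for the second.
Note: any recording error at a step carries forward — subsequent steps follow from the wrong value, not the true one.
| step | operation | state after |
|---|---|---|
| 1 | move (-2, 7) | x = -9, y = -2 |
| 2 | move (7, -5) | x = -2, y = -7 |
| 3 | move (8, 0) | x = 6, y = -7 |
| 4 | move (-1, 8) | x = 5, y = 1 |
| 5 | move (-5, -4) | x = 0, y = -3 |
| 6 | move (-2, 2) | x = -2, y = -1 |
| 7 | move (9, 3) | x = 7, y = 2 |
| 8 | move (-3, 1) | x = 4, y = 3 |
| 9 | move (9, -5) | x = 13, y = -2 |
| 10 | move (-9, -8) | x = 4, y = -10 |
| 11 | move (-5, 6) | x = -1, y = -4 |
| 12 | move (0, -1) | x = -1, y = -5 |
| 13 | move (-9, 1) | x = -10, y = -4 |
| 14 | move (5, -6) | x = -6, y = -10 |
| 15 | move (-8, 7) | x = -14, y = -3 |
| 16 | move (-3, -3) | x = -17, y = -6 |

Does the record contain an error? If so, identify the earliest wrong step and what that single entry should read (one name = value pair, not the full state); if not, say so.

1. x = -7 + (-2) = -9, y = -9 + (7) = -2 (matches)
2. x = -9 + (7) = -2, y = -2 + (-5) = -7 (confirmed correct)
3. x = -2 + (8) = 6, y = -7 + (0) = -7 (consistent with the record)
4. x = 6 + (-1) = 5, y = -7 + (8) = 1 (checks out)
5. x = 5 + (-5) = 0, y = 1 + (-4) = -3 (confirmed correct)
6. x = 0 + (-2) = -2, y = -3 + (2) = -1 (matches)
7. x = -2 + (9) = 7, y = -1 + (3) = 2 (exactly as logged)
8. x = 7 + (-3) = 4, y = 2 + (1) = 3 (checks out)
9. x = 4 + (9) = 13, y = 3 + (-5) = -2 (agrees with the record)
10. x = 13 + (-9) = 4, y = -2 + (-8) = -10 (confirmed correct)
11. x = 4 + (-5) = -1, y = -10 + (6) = -4 (same as recorded)
12. x = -1 + (0) = -1, y = -4 + (-1) = -5 (same as recorded)
13. x = -1 + (-9) = -10, y = -5 + (1) = -4 (no discrepancy)
14. x = -10 + (5) = -5, y = -4 + (-6) = -10 (this is not what the record shows)
First incorrect step: 14; the correct value is x = -5.

step 14, x = -5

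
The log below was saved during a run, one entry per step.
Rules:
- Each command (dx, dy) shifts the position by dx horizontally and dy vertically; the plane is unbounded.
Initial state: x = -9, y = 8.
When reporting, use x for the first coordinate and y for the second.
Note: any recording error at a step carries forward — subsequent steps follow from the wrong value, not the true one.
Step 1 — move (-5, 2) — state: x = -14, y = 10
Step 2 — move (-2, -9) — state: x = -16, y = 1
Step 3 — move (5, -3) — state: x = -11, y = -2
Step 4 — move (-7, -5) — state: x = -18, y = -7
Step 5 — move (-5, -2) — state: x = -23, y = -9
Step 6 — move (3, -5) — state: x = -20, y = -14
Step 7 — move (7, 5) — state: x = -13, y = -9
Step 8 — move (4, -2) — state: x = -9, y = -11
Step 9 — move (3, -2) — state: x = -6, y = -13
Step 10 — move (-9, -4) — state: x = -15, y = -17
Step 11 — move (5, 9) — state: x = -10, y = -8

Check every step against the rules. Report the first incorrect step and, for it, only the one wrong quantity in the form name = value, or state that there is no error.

no error

Step 1: x = -9 + (-5) = -14, y = 8 + (2) = 10 — confirmed correct.
Step 2: x = -14 + (-2) = -16, y = 10 + (-9) = 1 — consistent with the log.
Step 3: x = -16 + (5) = -11, y = 1 + (-3) = -2 — verified.
Step 4: x = -11 + (-7) = -18, y = -2 + (-5) = -7 — checks out.
Step 5: x = -18 + (-5) = -23, y = -7 + (-2) = -9 — consistent with the log.
Step 6: x = -23 + (3) = -20, y = -9 + (-5) = -14 — consistent with the log.
Step 7: x = -20 + (7) = -13, y = -14 + (5) = -9 — confirmed correct.
Step 8: x = -13 + (4) = -9, y = -9 + (-2) = -11 — exactly as logged.
Step 9: x = -9 + (3) = -6, y = -11 + (-2) = -13 — exactly as logged.
Step 10: x = -6 + (-9) = -15, y = -13 + (-4) = -17 — no discrepancy.
Step 11: x = -15 + (5) = -10, y = -17 + (9) = -8 — confirmed correct.
The recomputation confirms every line.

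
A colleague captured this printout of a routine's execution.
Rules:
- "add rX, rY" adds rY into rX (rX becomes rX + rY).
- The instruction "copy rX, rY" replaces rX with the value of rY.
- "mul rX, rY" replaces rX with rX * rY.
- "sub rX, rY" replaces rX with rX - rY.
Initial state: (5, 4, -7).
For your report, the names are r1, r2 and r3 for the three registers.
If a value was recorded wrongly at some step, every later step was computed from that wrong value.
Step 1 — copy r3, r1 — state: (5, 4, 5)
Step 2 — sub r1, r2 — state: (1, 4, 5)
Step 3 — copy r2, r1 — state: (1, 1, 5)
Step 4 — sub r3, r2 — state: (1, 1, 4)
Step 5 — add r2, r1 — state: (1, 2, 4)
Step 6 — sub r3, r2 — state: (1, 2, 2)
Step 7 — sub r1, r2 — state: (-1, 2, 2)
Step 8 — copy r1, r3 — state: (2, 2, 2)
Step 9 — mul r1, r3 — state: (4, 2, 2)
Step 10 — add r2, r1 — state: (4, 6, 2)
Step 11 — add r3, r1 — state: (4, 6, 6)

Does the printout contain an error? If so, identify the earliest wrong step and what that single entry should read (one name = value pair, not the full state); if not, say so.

Recomputing the run from the initial state:
step 1: r1 = 5, r2 = 4, r3 = 5
step 2: r1 = 1, r2 = 4, r3 = 5
step 3: r1 = 1, r2 = 1, r3 = 5
step 4: r1 = 1, r2 = 1, r3 = 4
step 5: r1 = 1, r2 = 2, r3 = 4
step 6: r1 = 1, r2 = 2, r3 = 2
step 7: r1 = -1, r2 = 2, r3 = 2
step 8: r1 = 2, r2 = 2, r3 = 2
step 9: r1 = 4, r2 = 2, r3 = 2
step 10: r1 = 4, r2 = 6, r3 = 2
step 11: r1 = 4, r2 = 6, r3 = 6
This matches the printout at every step.

no error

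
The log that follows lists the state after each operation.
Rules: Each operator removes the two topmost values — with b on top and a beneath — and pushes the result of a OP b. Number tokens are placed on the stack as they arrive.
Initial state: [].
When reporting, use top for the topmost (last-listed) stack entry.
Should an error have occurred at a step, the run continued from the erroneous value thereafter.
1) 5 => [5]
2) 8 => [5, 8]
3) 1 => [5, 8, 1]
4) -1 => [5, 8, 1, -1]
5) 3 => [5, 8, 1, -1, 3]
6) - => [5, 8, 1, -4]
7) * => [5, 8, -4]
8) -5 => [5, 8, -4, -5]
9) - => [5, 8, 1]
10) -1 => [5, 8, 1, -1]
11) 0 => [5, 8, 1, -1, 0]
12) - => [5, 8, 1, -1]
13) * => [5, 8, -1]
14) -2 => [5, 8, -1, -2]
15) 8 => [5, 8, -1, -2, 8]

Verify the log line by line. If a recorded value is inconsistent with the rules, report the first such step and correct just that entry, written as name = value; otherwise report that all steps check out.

step 1: push 5: top = 5 -> confirmed correct
step 2: push 8: top = 8 -> no discrepancy
step 3: push 1: top = 1 -> matches
step 4: push -1: top = -1 -> confirmed correct
step 5: push 3: top = 3 -> checks out
step 6: -1 - 3 = -4 -> agrees with the log
step 7: 1 * -4 = -4 -> agrees with the log
step 8: push -5: top = -5 -> checks out
step 9: -4 - -5 = 1 -> in agreement
step 10: push -1: top = -1 -> no discrepancy
step 11: push 0: top = 0 -> exactly as logged
step 12: -1 - 0 = -1 -> exactly as logged
step 13: 1 * -1 = -1 -> matches
step 14: push -2: top = -2 -> checks out
step 15: push 8: top = 8 -> agrees with the log
The recomputation confirms every line.

no error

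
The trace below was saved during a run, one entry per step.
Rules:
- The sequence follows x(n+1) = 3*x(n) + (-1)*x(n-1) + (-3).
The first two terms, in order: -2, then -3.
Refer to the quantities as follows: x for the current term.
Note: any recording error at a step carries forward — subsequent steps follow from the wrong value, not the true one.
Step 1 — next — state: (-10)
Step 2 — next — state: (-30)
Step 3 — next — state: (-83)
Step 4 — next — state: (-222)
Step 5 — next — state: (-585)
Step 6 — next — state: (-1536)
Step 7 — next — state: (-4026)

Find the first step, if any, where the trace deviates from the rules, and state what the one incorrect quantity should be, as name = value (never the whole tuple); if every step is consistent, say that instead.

Recomputing the run from the initial state:
step 1: x = -10
step 2: x = -30
step 3: x = -83
step 4: x = -222
step 5: x = -586
step 6: x = -1539
step 7: x = -4034
The first disagreement with the trace is at step 5, where the value should be x = -586.

step 5, x = -586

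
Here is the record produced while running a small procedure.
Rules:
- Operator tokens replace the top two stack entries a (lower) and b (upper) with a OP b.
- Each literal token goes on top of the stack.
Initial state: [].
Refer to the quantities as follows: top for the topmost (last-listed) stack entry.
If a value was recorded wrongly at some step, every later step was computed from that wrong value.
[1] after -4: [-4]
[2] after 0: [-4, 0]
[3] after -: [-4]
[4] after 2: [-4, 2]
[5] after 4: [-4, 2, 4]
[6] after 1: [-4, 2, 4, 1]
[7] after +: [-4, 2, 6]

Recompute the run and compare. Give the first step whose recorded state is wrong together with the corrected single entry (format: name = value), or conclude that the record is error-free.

1. push -4: top = -4 (exactly as logged)
2. push 0: top = 0 (consistent with the record)
3. -4 - 0 = -4 (agrees with the record)
4. push 2: top = 2 (in agreement)
5. push 4: top = 4 (in agreement)
6. push 1: top = 1 (no discrepancy)
7. 4 + 1 = 5 (the recorded entry deviates here)
The audit stops at step 7: the recorded entry is wrong and should be top = 5.

step 7, top = 5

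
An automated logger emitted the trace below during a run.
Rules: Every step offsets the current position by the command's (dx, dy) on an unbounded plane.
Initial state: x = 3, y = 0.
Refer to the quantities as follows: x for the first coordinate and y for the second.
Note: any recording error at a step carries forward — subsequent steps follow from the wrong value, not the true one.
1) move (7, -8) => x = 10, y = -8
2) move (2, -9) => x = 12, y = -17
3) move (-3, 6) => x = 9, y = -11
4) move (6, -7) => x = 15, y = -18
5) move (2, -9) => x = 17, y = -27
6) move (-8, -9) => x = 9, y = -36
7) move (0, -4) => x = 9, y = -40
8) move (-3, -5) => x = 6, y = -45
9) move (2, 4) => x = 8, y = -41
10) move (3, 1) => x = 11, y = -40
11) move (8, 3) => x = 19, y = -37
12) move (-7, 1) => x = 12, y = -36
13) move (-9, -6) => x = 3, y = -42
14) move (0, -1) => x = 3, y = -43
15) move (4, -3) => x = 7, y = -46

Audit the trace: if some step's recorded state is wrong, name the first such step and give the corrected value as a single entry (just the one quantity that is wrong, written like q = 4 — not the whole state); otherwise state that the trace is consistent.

Recomputing the run from the initial state:
step 1: x = 10, y = -8
step 2: x = 12, y = -17
step 3: x = 9, y = -11
step 4: x = 15, y = -18
step 5: x = 17, y = -27
step 6: x = 9, y = -36
step 7: x = 9, y = -40
step 8: x = 6, y = -45
step 9: x = 8, y = -41
step 10: x = 11, y = -40
step 11: x = 19, y = -37
step 12: x = 12, y = -36
step 13: x = 3, y = -42
step 14: x = 3, y = -43
step 15: x = 7, y = -46
This matches the trace at every step.

no error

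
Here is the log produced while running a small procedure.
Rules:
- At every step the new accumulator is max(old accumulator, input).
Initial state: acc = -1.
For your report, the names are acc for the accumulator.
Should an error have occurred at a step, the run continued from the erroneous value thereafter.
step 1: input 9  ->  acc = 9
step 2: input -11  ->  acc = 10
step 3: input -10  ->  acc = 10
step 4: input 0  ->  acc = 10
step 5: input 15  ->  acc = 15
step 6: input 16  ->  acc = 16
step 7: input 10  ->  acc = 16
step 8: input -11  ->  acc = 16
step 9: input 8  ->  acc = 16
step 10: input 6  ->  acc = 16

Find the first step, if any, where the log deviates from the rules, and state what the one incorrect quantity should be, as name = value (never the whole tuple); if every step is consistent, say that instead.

Recomputing the run from the initial state:
step 1: acc = 9
step 2: acc = 9
step 3: acc = 9
step 4: acc = 9
step 5: acc = 15
step 6: acc = 16
step 7: acc = 16
step 8: acc = 16
step 9: acc = 16
step 10: acc = 16
The first disagreement with the log is at step 2, where the value should be acc = 9.

step 2, acc = 9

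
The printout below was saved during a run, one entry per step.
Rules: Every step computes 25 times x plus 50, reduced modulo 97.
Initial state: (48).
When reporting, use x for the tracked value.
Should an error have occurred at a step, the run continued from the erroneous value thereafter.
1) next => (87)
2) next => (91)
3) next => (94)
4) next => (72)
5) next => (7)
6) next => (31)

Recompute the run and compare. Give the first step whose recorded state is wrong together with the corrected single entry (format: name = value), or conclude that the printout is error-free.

step 1, x = 86

Step 1: x = (25*48 + 50) mod 97 = 86 — first mismatch against the printout.
Conclusion: step 1 carries the first error; the entry should be x = 86.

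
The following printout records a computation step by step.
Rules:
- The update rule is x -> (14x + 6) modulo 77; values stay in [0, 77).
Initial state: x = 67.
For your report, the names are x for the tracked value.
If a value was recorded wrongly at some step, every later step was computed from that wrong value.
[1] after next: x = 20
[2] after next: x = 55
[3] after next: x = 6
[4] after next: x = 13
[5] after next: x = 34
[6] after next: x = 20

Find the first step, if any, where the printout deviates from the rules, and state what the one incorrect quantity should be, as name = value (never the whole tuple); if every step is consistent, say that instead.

Recomputing the run from the initial state:
step 1: x = 20
step 2: x = 55
step 3: x = 6
step 4: x = 13
step 5: x = 34
step 6: x = 20
This matches the printout at every step.

no error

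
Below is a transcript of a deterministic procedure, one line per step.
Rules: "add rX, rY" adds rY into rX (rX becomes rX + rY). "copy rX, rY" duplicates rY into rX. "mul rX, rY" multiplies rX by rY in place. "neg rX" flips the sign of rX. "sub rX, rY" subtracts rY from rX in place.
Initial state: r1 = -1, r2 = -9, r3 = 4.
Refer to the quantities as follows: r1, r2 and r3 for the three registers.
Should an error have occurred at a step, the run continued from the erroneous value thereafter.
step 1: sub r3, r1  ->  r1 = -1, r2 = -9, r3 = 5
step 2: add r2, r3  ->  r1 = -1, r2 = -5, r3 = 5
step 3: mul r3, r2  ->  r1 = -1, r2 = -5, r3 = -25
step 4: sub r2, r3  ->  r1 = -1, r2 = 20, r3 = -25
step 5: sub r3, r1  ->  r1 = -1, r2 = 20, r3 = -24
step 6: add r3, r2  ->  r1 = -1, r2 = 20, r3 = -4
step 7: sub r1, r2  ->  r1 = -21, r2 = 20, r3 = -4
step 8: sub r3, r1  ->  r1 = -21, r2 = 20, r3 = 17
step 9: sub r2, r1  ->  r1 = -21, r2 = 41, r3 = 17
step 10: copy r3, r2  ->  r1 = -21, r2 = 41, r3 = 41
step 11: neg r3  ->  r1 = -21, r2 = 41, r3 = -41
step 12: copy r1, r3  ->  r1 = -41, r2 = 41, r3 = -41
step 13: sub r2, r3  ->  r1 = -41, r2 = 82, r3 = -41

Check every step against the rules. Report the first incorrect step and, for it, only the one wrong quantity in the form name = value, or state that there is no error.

Recomputing the run from the initial state:
step 1: r1 = -1, r2 = -9, r3 = 5
step 2: r1 = -1, r2 = -4, r3 = 5
step 3: r1 = -1, r2 = -4, r3 = -20
step 4: r1 = -1, r2 = 16, r3 = -20
step 5: r1 = -1, r2 = 16, r3 = -19
step 6: r1 = -1, r2 = 16, r3 = -3
step 7: r1 = -17, r2 = 16, r3 = -3
step 8: r1 = -17, r2 = 16, r3 = 14
step 9: r1 = -17, r2 = 33, r3 = 14
step 10: r1 = -17, r2 = 33, r3 = 33
step 11: r1 = -17, r2 = 33, r3 = -33
step 12: r1 = -33, r2 = 33, r3 = -33
step 13: r1 = -33, r2 = 66, r3 = -33
The first disagreement with the transcript is at step 2, where the value should be r2 = -4.

step 2, r2 = -4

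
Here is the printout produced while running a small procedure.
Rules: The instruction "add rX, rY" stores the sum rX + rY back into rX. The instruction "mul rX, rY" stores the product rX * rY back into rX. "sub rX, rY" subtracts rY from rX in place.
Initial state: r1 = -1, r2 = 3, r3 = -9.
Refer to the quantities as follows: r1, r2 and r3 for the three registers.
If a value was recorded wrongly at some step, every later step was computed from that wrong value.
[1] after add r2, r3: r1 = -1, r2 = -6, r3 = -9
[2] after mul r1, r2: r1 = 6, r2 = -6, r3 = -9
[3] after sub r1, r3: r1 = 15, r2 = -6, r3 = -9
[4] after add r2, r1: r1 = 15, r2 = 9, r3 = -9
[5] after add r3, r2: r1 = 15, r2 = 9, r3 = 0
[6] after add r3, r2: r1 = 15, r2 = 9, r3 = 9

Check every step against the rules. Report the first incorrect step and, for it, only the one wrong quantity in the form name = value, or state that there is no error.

no error

1. r2 = 3 + -9 = -6 (confirmed correct)
2. r1 = -1 * -6 = 6 (verified)
3. r1 = 6 - -9 = 15 (no discrepancy)
4. r2 = -6 + 15 = 9 (no discrepancy)
5. r3 = -9 + 9 = 0 (confirmed correct)
6. r3 = 0 + 9 = 9 (agrees with the printout)
Every step is consistent.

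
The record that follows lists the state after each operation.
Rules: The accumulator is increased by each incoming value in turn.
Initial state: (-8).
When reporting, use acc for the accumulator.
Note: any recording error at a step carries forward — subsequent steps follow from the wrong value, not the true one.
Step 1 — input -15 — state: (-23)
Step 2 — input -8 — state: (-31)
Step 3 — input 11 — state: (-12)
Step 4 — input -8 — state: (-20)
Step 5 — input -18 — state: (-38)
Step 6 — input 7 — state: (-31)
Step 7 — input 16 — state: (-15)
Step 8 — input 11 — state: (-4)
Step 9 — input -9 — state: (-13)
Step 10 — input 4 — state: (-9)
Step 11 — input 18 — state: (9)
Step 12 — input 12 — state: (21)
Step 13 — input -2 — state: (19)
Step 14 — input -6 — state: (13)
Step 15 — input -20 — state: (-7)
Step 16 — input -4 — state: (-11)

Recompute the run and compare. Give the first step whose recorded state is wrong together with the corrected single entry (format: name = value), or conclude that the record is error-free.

step 3, acc = -20

Recomputing the run from the initial state:
step 1: acc = -23
step 2: acc = -31
step 3: acc = -20
step 4: acc = -28
step 5: acc = -46
step 6: acc = -39
step 7: acc = -23
step 8: acc = -12
step 9: acc = -21
step 10: acc = -17
step 11: acc = 1
step 12: acc = 13
step 13: acc = 11
step 14: acc = 5
step 15: acc = -15
step 16: acc = -19
The first disagreement with the record is at step 3, where the value should be acc = -20.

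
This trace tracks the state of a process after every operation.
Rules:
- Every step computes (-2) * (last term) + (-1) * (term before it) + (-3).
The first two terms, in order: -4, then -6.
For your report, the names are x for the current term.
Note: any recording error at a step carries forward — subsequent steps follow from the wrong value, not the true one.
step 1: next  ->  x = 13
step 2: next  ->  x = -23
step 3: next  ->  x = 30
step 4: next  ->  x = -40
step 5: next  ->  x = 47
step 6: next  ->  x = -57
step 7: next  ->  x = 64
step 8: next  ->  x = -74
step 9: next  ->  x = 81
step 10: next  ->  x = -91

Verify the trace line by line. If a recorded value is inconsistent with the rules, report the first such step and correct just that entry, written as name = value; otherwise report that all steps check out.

step 1: x = -2*(-6) + (-1)*(-4) + (-3) = 13 -> matches
step 2: x = -2*(13) + (-1)*(-6) + (-3) = -23 -> exactly as logged
step 3: x = -2*(-23) + (-1)*(13) + (-3) = 30 -> verified
step 4: x = -2*(30) + (-1)*(-23) + (-3) = -40 -> in agreement
step 5: x = -2*(-40) + (-1)*(30) + (-3) = 47 -> verified
step 6: x = -2*(47) + (-1)*(-40) + (-3) = -57 -> matches
step 7: x = -2*(-57) + (-1)*(47) + (-3) = 64 -> matches
step 8: x = -2*(64) + (-1)*(-57) + (-3) = -74 -> matches
step 9: x = -2*(-74) + (-1)*(64) + (-3) = 81 -> agrees with the trace
step 10: x = -2*(81) + (-1)*(-74) + (-3) = -91 -> checks out
The whole run recomputes cleanly — no discrepancies.

no error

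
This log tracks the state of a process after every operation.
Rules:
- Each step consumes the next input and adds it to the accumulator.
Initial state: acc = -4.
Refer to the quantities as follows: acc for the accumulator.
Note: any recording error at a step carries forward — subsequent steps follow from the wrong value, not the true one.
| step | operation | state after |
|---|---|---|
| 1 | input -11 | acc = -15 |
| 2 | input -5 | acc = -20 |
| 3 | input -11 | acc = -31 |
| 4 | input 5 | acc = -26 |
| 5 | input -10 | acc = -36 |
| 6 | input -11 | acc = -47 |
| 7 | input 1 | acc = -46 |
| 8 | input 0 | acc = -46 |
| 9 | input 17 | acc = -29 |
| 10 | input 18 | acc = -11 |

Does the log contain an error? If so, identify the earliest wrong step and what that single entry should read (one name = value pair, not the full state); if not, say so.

Recomputing the run from the initial state:
step 1: acc = -15
step 2: acc = -20
step 3: acc = -31
step 4: acc = -26
step 5: acc = -36
step 6: acc = -47
step 7: acc = -46
step 8: acc = -46
step 9: acc = -29
step 10: acc = -11
This matches the log at every step.

no error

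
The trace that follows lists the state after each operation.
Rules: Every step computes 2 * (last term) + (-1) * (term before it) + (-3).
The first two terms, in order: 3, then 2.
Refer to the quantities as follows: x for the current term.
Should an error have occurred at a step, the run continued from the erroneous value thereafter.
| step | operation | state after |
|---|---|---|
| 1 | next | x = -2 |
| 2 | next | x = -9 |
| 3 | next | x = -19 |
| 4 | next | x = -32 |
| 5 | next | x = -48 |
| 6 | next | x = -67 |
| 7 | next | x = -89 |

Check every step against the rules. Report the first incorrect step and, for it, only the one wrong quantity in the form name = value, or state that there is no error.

Step 1: x = 2*(2) + (-1)*(3) + (-3) = -2 — verified.
Step 2: x = 2*(-2) + (-1)*(2) + (-3) = -9 — in agreement.
Step 3: x = 2*(-9) + (-1)*(-2) + (-3) = -19 — exactly as logged.
Step 4: x = 2*(-19) + (-1)*(-9) + (-3) = -32 — agrees with the trace.
Step 5: x = 2*(-32) + (-1)*(-19) + (-3) = -48 — agrees with the trace.
Step 6: x = 2*(-48) + (-1)*(-32) + (-3) = -67 — no discrepancy.
Step 7: x = 2*(-67) + (-1)*(-48) + (-3) = -89 — exactly as logged.
All entries verified; no error found.

no error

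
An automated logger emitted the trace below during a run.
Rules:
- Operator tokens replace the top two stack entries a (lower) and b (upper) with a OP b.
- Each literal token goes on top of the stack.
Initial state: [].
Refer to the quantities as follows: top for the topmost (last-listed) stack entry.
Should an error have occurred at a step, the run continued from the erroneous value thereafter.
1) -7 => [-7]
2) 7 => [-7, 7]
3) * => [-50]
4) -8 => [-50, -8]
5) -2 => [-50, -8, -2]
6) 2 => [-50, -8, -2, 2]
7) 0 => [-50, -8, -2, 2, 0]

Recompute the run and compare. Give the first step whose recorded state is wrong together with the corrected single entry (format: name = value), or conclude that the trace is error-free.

Recomputing the run from the initial state:
step 1: [-7]
step 2: [-7, 7]
step 3: [-49]
step 4: [-49, -8]
step 5: [-49, -8, -2]
step 6: [-49, -8, -2, 2]
step 7: [-49, -8, -2, 2, 0]
The first disagreement with the trace is at step 3, where the value should be top = -49.

step 3, top = -49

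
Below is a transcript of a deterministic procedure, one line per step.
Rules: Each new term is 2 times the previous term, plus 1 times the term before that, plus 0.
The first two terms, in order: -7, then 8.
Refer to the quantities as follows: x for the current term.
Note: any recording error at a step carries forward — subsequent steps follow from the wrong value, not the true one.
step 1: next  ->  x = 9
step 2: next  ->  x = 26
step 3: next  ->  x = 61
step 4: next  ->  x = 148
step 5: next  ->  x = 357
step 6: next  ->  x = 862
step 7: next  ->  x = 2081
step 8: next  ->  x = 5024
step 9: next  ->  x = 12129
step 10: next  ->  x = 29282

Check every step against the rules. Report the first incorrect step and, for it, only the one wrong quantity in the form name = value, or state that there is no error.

1. x = 2*(8) + (1)*(-7) + (0) = 9 (exactly as logged)
2. x = 2*(9) + (1)*(8) + (0) = 26 (consistent with the transcript)
3. x = 2*(26) + (1)*(9) + (0) = 61 (same as recorded)
4. x = 2*(61) + (1)*(26) + (0) = 148 (exactly as logged)
5. x = 2*(148) + (1)*(61) + (0) = 357 (consistent with the transcript)
6. x = 2*(357) + (1)*(148) + (0) = 862 (exactly as logged)
7. x = 2*(862) + (1)*(357) + (0) = 2081 (verified)
8. x = 2*(2081) + (1)*(862) + (0) = 5024 (no discrepancy)
9. x = 2*(5024) + (1)*(2081) + (0) = 12129 (confirmed correct)
10. x = 2*(12129) + (1)*(5024) + (0) = 29282 (same as recorded)
Nothing is out of place; the run is error-free.

no error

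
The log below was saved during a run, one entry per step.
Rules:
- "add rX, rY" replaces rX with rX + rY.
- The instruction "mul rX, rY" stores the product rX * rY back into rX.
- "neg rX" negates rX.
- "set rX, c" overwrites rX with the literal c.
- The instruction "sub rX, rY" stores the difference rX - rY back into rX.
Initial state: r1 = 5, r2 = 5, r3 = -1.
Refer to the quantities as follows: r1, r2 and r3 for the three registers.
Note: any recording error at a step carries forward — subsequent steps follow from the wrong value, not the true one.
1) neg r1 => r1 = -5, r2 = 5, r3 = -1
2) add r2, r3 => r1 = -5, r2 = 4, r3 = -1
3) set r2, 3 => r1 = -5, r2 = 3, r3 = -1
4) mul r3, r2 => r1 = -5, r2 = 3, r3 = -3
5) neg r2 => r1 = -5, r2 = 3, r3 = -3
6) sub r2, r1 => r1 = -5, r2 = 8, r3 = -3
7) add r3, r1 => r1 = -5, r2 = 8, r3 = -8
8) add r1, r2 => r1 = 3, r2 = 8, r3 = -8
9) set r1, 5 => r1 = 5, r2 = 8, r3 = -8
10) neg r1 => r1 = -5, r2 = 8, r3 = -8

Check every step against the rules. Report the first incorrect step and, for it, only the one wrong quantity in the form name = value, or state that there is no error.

step 5, r2 = -3

Step 1: r1 = -(5) = -5 — same as recorded.
Step 2: r2 = 5 + -1 = 4 — exactly as logged.
Step 3: r2 = 3 — exactly as logged.
Step 4: r3 = -1 * 3 = -3 — same as recorded.
Step 5: r2 = -(3) = -3 — the recorded entry deviates here.
The earliest wrong entry is at step 5: it should read r2 = -3.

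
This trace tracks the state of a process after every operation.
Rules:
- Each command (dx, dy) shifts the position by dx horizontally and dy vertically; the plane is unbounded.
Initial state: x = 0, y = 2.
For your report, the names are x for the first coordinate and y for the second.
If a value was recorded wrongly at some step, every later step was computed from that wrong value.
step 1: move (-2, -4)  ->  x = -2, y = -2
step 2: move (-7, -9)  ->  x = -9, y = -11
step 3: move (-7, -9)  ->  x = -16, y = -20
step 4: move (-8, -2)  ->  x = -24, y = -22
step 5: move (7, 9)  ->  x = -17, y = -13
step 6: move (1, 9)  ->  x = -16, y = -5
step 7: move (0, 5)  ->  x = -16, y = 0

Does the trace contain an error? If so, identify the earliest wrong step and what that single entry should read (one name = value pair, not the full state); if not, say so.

step 6, y = -4

1. x = 0 + (-2) = -2, y = 2 + (-4) = -2 (same as recorded)
2. x = -2 + (-7) = -9, y = -2 + (-9) = -11 (verified)
3. x = -9 + (-7) = -16, y = -11 + (-9) = -20 (no discrepancy)
4. x = -16 + (-8) = -24, y = -20 + (-2) = -22 (exactly as logged)
5. x = -24 + (7) = -17, y = -22 + (9) = -13 (verified)
6. x = -17 + (1) = -16, y = -13 + (9) = -4 (not what was recorded)
First incorrect step: 6; the correct value is y = -4.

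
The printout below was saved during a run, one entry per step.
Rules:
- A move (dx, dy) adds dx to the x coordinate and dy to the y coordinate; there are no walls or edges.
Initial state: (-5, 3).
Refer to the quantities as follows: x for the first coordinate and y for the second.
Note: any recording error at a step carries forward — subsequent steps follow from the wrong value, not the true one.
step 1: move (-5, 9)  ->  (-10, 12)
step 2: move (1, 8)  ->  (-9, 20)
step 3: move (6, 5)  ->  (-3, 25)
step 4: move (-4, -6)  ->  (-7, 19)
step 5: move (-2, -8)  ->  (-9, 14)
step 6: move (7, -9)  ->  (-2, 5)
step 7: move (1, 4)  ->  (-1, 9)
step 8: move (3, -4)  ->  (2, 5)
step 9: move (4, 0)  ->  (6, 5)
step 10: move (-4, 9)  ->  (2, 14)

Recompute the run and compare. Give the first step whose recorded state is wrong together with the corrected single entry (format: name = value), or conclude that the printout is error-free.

step 1: x = -5 + (-5) = -10, y = 3 + (9) = 12 -> consistent with the printout
step 2: x = -10 + (1) = -9, y = 12 + (8) = 20 -> confirmed correct
step 3: x = -9 + (6) = -3, y = 20 + (5) = 25 -> same as recorded
step 4: x = -3 + (-4) = -7, y = 25 + (-6) = 19 -> same as recorded
step 5: x = -7 + (-2) = -9, y = 19 + (-8) = 11 -> a discrepancy with the printout
Step 5 is the first one off; corrected, y = 11.

step 5, y = 11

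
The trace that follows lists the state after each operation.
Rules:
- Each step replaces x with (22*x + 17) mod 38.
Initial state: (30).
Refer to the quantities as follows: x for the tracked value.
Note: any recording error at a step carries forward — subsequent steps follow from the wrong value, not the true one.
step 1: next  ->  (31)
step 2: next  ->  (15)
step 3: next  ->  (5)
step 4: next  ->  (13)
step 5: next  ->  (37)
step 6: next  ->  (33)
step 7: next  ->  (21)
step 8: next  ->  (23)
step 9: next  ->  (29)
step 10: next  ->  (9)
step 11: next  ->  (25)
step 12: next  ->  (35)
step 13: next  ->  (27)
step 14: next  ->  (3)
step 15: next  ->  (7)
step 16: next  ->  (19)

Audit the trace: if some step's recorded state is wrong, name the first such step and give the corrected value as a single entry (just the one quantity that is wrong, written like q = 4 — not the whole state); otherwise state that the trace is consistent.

Step 1: x = (22*30 + 17) mod 38 = 31 — no discrepancy.
Step 2: x = (22*31 + 17) mod 38 = 15 — matches.
Step 3: x = (22*15 + 17) mod 38 = 5 — matches.
Step 4: x = (22*5 + 17) mod 38 = 13 — exactly as logged.
Step 5: x = (22*13 + 17) mod 38 = 37 — agrees with the trace.
Step 6: x = (22*37 + 17) mod 38 = 33 — consistent with the trace.
Step 7: x = (22*33 + 17) mod 38 = 21 — matches.
Step 8: x = (22*21 + 17) mod 38 = 23 — confirmed correct.
Step 9: x = (22*23 + 17) mod 38 = 29 — consistent with the trace.
Step 10: x = (22*29 + 17) mod 38 = 9 — in agreement.
Step 11: x = (22*9 + 17) mod 38 = 25 — verified.
Step 12: x = (22*25 + 17) mod 38 = 35 — checks out.
Step 13: x = (22*35 + 17) mod 38 = 27 — consistent with the trace.
Step 14: x = (22*27 + 17) mod 38 = 3 — no discrepancy.
Step 15: x = (22*3 + 17) mod 38 = 7 — in agreement.
Step 16: x = (22*7 + 17) mod 38 = 19 — no discrepancy.
All steps check out; nothing to correct.

no error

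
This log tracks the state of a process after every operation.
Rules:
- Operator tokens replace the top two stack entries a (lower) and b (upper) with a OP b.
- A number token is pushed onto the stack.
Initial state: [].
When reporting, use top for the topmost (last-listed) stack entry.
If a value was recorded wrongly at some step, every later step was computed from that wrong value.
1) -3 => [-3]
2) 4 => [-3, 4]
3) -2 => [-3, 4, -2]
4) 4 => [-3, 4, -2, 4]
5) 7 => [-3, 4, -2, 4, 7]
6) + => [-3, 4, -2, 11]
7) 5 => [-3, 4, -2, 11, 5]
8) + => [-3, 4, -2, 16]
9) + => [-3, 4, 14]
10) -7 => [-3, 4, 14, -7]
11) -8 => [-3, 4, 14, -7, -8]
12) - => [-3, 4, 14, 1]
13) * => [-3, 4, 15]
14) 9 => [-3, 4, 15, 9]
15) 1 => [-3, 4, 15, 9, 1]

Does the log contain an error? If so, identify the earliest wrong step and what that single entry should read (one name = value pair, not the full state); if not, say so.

1. push -3: top = -3 (verified)
2. push 4: top = 4 (checks out)
3. push -2: top = -2 (matches)
4. push 4: top = 4 (matches)
5. push 7: top = 7 (no discrepancy)
6. 4 + 7 = 11 (in agreement)
7. push 5: top = 5 (checks out)
8. 11 + 5 = 16 (consistent with the log)
9. -2 + 16 = 14 (consistent with the log)
10. push -7: top = -7 (in agreement)
11. push -8: top = -8 (exactly as logged)
12. -7 - -8 = 1 (in agreement)
13. 14 * 1 = 14 (the log has a different value)
First incorrect step: 13; the correct value is top = 14.

step 13, top = 14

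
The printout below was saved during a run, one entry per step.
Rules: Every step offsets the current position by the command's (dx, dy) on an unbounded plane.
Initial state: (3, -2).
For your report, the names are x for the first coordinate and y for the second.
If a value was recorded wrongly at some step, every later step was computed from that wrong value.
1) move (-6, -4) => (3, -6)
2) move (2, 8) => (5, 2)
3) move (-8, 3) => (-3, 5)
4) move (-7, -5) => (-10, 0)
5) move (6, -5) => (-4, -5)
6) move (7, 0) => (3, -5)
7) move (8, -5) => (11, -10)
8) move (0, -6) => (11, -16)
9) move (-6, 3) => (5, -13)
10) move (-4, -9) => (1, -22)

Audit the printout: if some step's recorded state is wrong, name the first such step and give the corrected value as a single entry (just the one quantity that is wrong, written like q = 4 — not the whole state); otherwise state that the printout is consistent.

step 1, x = -3

Recomputing the run from the initial state:
step 1: x = -3, y = -6
step 2: x = -1, y = 2
step 3: x = -9, y = 5
step 4: x = -16, y = 0
step 5: x = -10, y = -5
step 6: x = -3, y = -5
step 7: x = 5, y = -10
step 8: x = 5, y = -16
step 9: x = -1, y = -13
step 10: x = -5, y = -22
The first disagreement with the printout is at step 1, where the value should be x = -3.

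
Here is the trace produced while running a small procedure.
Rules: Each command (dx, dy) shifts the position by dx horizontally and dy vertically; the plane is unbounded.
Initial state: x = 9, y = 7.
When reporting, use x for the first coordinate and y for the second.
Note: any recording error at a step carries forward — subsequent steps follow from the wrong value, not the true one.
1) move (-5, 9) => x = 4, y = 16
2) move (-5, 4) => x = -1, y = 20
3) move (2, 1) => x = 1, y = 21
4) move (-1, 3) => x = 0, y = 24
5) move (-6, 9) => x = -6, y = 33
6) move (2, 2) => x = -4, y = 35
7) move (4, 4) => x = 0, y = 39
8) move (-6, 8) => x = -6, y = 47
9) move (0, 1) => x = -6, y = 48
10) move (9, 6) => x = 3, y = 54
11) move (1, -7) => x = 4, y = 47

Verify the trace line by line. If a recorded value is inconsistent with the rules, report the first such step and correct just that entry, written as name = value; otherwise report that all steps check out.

Recomputing the run from the initial state:
step 1: x = 4, y = 16
step 2: x = -1, y = 20
step 3: x = 1, y = 21
step 4: x = 0, y = 24
step 5: x = -6, y = 33
step 6: x = -4, y = 35
step 7: x = 0, y = 39
step 8: x = -6, y = 47
step 9: x = -6, y = 48
step 10: x = 3, y = 54
step 11: x = 4, y = 47
This matches the trace at every step.

no error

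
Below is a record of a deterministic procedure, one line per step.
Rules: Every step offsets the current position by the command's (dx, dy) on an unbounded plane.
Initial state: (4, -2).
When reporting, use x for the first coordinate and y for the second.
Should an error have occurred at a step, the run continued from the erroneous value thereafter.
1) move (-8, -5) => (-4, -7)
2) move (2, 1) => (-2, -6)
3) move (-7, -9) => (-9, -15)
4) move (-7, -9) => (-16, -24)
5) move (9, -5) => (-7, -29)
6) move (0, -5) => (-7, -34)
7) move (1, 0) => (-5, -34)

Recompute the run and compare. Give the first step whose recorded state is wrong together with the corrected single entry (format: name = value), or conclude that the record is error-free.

Recomputing the run from the initial state:
step 1: x = -4, y = -7
step 2: x = -2, y = -6
step 3: x = -9, y = -15
step 4: x = -16, y = -24
step 5: x = -7, y = -29
step 6: x = -7, y = -34
step 7: x = -6, y = -34
The first disagreement with the record is at step 7, where the value should be x = -6.

step 7, x = -6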